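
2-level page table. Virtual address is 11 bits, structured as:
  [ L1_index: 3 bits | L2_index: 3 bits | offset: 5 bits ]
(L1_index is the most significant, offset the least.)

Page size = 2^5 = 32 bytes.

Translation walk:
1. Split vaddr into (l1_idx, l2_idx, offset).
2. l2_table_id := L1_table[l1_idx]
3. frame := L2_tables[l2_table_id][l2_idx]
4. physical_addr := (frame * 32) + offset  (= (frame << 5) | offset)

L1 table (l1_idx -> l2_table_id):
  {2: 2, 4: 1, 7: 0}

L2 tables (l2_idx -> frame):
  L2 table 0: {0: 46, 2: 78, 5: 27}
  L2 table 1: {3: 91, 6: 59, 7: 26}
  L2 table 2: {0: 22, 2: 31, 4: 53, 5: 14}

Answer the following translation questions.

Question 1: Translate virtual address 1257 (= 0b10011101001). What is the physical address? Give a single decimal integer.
vaddr = 1257 = 0b10011101001
Split: l1_idx=4, l2_idx=7, offset=9
L1[4] = 1
L2[1][7] = 26
paddr = 26 * 32 + 9 = 841

Answer: 841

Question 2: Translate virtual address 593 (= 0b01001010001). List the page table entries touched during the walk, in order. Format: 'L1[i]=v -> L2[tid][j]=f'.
Answer: L1[2]=2 -> L2[2][2]=31

Derivation:
vaddr = 593 = 0b01001010001
Split: l1_idx=2, l2_idx=2, offset=17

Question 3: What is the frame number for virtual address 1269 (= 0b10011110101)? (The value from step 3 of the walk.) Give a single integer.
vaddr = 1269: l1_idx=4, l2_idx=7
L1[4] = 1; L2[1][7] = 26

Answer: 26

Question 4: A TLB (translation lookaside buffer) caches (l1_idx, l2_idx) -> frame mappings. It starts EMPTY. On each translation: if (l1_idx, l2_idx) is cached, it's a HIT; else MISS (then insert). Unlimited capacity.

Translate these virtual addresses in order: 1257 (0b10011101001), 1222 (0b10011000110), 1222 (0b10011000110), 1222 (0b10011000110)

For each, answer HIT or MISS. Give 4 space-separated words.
vaddr=1257: (4,7) not in TLB -> MISS, insert
vaddr=1222: (4,6) not in TLB -> MISS, insert
vaddr=1222: (4,6) in TLB -> HIT
vaddr=1222: (4,6) in TLB -> HIT

Answer: MISS MISS HIT HIT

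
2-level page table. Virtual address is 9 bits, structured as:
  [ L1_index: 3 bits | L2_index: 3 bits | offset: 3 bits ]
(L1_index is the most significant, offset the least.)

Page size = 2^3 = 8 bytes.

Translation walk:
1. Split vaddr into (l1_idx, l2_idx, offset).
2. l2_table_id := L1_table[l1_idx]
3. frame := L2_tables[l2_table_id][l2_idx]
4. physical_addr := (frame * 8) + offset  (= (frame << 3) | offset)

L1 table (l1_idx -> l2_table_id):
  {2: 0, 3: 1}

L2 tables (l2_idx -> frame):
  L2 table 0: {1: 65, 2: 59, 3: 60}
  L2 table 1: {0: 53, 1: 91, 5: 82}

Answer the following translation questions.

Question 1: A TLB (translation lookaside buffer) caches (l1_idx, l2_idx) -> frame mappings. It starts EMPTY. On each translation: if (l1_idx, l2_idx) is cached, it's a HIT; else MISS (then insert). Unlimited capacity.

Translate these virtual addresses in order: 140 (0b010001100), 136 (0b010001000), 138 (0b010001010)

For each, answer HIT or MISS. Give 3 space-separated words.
vaddr=140: (2,1) not in TLB -> MISS, insert
vaddr=136: (2,1) in TLB -> HIT
vaddr=138: (2,1) in TLB -> HIT

Answer: MISS HIT HIT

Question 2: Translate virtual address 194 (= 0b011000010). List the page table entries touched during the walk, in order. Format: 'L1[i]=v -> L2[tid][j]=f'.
Answer: L1[3]=1 -> L2[1][0]=53

Derivation:
vaddr = 194 = 0b011000010
Split: l1_idx=3, l2_idx=0, offset=2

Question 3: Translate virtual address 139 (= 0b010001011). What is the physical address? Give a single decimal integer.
vaddr = 139 = 0b010001011
Split: l1_idx=2, l2_idx=1, offset=3
L1[2] = 0
L2[0][1] = 65
paddr = 65 * 8 + 3 = 523

Answer: 523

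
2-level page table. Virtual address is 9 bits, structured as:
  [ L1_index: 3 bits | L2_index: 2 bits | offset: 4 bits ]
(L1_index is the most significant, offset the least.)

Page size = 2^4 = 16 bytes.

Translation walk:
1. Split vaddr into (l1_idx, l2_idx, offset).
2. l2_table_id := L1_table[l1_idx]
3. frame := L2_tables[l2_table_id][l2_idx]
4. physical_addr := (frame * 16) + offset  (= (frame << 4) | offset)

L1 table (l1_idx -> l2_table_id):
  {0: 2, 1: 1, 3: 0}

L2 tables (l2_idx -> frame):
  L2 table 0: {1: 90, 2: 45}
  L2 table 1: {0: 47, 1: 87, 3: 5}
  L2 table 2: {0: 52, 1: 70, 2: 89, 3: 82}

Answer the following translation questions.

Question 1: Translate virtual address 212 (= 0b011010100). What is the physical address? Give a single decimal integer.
vaddr = 212 = 0b011010100
Split: l1_idx=3, l2_idx=1, offset=4
L1[3] = 0
L2[0][1] = 90
paddr = 90 * 16 + 4 = 1444

Answer: 1444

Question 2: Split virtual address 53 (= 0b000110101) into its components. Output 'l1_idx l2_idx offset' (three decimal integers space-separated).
vaddr = 53 = 0b000110101
  top 3 bits -> l1_idx = 0
  next 2 bits -> l2_idx = 3
  bottom 4 bits -> offset = 5

Answer: 0 3 5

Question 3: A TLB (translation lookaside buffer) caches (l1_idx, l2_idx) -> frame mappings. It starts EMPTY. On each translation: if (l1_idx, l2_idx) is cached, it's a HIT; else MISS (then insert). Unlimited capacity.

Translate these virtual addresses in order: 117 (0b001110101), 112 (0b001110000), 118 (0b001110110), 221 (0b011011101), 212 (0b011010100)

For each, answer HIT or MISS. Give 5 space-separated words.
Answer: MISS HIT HIT MISS HIT

Derivation:
vaddr=117: (1,3) not in TLB -> MISS, insert
vaddr=112: (1,3) in TLB -> HIT
vaddr=118: (1,3) in TLB -> HIT
vaddr=221: (3,1) not in TLB -> MISS, insert
vaddr=212: (3,1) in TLB -> HIT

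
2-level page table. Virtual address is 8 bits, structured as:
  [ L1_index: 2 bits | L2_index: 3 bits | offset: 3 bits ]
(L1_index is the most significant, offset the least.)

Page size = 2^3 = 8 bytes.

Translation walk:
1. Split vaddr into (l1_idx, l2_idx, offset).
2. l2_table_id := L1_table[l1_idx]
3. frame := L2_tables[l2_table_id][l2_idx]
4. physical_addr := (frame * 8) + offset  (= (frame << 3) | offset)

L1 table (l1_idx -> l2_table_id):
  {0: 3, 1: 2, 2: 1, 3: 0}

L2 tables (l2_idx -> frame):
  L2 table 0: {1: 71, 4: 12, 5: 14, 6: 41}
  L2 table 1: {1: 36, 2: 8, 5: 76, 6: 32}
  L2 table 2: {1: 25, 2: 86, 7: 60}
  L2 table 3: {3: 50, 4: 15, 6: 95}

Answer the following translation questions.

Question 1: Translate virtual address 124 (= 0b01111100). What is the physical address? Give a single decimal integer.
Answer: 484

Derivation:
vaddr = 124 = 0b01111100
Split: l1_idx=1, l2_idx=7, offset=4
L1[1] = 2
L2[2][7] = 60
paddr = 60 * 8 + 4 = 484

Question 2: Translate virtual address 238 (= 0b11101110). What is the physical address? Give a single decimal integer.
vaddr = 238 = 0b11101110
Split: l1_idx=3, l2_idx=5, offset=6
L1[3] = 0
L2[0][5] = 14
paddr = 14 * 8 + 6 = 118

Answer: 118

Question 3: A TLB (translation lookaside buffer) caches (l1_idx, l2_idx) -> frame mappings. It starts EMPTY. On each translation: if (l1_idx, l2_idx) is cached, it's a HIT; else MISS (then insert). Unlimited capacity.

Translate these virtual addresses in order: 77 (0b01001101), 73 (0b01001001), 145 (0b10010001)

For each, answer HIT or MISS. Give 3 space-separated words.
Answer: MISS HIT MISS

Derivation:
vaddr=77: (1,1) not in TLB -> MISS, insert
vaddr=73: (1,1) in TLB -> HIT
vaddr=145: (2,2) not in TLB -> MISS, insert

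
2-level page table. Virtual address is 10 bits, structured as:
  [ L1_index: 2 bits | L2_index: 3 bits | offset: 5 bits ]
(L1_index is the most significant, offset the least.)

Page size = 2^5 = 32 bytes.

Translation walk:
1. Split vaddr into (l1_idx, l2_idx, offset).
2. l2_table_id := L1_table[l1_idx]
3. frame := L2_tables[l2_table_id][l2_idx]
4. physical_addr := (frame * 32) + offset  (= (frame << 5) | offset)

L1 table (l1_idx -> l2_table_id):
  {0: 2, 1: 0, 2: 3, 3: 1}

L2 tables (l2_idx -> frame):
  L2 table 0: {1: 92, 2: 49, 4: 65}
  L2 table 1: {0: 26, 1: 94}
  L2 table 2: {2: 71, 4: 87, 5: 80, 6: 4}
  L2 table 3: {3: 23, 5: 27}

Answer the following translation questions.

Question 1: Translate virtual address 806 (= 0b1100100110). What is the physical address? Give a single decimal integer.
vaddr = 806 = 0b1100100110
Split: l1_idx=3, l2_idx=1, offset=6
L1[3] = 1
L2[1][1] = 94
paddr = 94 * 32 + 6 = 3014

Answer: 3014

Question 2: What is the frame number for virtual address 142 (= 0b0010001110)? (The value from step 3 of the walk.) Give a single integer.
vaddr = 142: l1_idx=0, l2_idx=4
L1[0] = 2; L2[2][4] = 87

Answer: 87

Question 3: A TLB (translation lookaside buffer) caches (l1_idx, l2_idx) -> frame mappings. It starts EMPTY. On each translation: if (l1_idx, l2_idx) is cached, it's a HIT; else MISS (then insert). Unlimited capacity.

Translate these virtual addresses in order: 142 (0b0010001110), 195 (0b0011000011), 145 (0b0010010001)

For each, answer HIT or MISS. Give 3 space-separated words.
vaddr=142: (0,4) not in TLB -> MISS, insert
vaddr=195: (0,6) not in TLB -> MISS, insert
vaddr=145: (0,4) in TLB -> HIT

Answer: MISS MISS HIT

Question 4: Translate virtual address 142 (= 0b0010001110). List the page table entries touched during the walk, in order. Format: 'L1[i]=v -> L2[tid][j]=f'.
Answer: L1[0]=2 -> L2[2][4]=87

Derivation:
vaddr = 142 = 0b0010001110
Split: l1_idx=0, l2_idx=4, offset=14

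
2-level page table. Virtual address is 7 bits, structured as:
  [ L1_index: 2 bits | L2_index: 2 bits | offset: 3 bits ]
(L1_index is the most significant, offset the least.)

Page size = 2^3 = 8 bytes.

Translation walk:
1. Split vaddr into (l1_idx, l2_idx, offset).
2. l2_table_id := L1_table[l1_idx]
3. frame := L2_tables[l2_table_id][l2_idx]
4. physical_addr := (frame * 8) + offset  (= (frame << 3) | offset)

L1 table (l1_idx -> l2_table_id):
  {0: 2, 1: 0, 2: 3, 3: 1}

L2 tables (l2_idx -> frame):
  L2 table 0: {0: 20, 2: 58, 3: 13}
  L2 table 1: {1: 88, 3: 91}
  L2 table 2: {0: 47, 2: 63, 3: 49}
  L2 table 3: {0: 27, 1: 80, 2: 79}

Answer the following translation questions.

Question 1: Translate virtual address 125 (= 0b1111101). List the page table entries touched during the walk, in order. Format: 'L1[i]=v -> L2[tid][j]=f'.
vaddr = 125 = 0b1111101
Split: l1_idx=3, l2_idx=3, offset=5

Answer: L1[3]=1 -> L2[1][3]=91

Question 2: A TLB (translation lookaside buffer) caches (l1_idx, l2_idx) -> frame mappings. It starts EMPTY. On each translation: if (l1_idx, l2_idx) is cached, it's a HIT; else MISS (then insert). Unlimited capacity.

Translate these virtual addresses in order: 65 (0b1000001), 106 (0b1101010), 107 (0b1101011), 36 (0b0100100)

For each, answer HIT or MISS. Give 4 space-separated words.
Answer: MISS MISS HIT MISS

Derivation:
vaddr=65: (2,0) not in TLB -> MISS, insert
vaddr=106: (3,1) not in TLB -> MISS, insert
vaddr=107: (3,1) in TLB -> HIT
vaddr=36: (1,0) not in TLB -> MISS, insert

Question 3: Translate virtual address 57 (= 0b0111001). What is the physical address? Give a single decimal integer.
vaddr = 57 = 0b0111001
Split: l1_idx=1, l2_idx=3, offset=1
L1[1] = 0
L2[0][3] = 13
paddr = 13 * 8 + 1 = 105

Answer: 105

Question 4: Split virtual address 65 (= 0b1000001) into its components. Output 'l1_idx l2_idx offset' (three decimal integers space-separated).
Answer: 2 0 1

Derivation:
vaddr = 65 = 0b1000001
  top 2 bits -> l1_idx = 2
  next 2 bits -> l2_idx = 0
  bottom 3 bits -> offset = 1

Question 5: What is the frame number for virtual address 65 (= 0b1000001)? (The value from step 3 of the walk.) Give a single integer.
Answer: 27

Derivation:
vaddr = 65: l1_idx=2, l2_idx=0
L1[2] = 3; L2[3][0] = 27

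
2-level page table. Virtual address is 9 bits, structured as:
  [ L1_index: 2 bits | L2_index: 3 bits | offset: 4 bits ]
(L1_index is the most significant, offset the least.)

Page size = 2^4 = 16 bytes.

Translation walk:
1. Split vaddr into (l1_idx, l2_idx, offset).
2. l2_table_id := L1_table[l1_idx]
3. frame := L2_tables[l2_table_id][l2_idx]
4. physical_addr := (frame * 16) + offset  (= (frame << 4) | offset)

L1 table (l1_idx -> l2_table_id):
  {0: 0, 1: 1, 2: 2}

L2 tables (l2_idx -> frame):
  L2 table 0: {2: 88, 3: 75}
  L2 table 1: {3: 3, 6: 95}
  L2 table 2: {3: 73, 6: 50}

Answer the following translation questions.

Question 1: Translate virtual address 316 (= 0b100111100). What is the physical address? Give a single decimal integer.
vaddr = 316 = 0b100111100
Split: l1_idx=2, l2_idx=3, offset=12
L1[2] = 2
L2[2][3] = 73
paddr = 73 * 16 + 12 = 1180

Answer: 1180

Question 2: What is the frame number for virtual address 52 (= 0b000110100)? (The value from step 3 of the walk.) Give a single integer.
vaddr = 52: l1_idx=0, l2_idx=3
L1[0] = 0; L2[0][3] = 75

Answer: 75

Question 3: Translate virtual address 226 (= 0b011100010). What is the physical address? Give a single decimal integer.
vaddr = 226 = 0b011100010
Split: l1_idx=1, l2_idx=6, offset=2
L1[1] = 1
L2[1][6] = 95
paddr = 95 * 16 + 2 = 1522

Answer: 1522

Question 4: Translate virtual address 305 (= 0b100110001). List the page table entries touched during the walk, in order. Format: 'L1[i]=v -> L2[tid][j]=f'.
vaddr = 305 = 0b100110001
Split: l1_idx=2, l2_idx=3, offset=1

Answer: L1[2]=2 -> L2[2][3]=73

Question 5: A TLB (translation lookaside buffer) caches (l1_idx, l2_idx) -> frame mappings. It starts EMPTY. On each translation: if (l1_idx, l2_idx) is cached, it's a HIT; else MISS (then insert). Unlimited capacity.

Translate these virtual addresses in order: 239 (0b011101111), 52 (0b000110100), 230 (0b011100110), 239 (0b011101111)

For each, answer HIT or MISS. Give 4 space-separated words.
Answer: MISS MISS HIT HIT

Derivation:
vaddr=239: (1,6) not in TLB -> MISS, insert
vaddr=52: (0,3) not in TLB -> MISS, insert
vaddr=230: (1,6) in TLB -> HIT
vaddr=239: (1,6) in TLB -> HIT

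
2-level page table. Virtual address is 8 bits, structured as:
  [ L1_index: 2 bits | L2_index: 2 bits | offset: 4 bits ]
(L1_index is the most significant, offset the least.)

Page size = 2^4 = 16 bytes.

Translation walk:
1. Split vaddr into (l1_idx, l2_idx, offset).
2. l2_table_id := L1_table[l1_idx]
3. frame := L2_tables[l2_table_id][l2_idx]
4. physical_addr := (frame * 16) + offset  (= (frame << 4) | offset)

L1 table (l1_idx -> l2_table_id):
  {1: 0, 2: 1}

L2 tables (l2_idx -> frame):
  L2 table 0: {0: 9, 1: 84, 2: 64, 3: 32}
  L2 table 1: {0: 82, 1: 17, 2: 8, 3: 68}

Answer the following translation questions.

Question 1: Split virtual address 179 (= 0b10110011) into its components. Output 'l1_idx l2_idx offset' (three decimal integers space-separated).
Answer: 2 3 3

Derivation:
vaddr = 179 = 0b10110011
  top 2 bits -> l1_idx = 2
  next 2 bits -> l2_idx = 3
  bottom 4 bits -> offset = 3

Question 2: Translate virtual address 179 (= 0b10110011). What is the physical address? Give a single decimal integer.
vaddr = 179 = 0b10110011
Split: l1_idx=2, l2_idx=3, offset=3
L1[2] = 1
L2[1][3] = 68
paddr = 68 * 16 + 3 = 1091

Answer: 1091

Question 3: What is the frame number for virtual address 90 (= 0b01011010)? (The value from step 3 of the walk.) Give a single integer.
vaddr = 90: l1_idx=1, l2_idx=1
L1[1] = 0; L2[0][1] = 84

Answer: 84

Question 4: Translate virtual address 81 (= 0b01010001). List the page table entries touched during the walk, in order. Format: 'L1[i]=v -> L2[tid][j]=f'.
vaddr = 81 = 0b01010001
Split: l1_idx=1, l2_idx=1, offset=1

Answer: L1[1]=0 -> L2[0][1]=84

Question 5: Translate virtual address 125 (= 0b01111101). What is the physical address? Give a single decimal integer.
vaddr = 125 = 0b01111101
Split: l1_idx=1, l2_idx=3, offset=13
L1[1] = 0
L2[0][3] = 32
paddr = 32 * 16 + 13 = 525

Answer: 525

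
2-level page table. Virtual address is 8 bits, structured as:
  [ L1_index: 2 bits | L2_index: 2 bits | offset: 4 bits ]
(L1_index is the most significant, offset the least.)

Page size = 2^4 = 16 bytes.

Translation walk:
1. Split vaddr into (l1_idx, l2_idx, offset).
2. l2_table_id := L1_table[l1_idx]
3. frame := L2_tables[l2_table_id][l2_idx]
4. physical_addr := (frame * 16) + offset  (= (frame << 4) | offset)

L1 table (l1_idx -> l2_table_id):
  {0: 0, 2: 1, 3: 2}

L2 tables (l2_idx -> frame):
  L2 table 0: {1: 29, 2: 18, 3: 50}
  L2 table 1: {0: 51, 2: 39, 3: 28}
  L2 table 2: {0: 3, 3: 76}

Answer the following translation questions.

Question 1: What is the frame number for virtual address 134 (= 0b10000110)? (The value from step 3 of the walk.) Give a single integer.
vaddr = 134: l1_idx=2, l2_idx=0
L1[2] = 1; L2[1][0] = 51

Answer: 51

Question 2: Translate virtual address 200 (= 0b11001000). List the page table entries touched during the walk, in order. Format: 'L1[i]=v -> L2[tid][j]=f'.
Answer: L1[3]=2 -> L2[2][0]=3

Derivation:
vaddr = 200 = 0b11001000
Split: l1_idx=3, l2_idx=0, offset=8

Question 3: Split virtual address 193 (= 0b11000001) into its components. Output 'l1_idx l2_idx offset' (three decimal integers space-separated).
Answer: 3 0 1

Derivation:
vaddr = 193 = 0b11000001
  top 2 bits -> l1_idx = 3
  next 2 bits -> l2_idx = 0
  bottom 4 bits -> offset = 1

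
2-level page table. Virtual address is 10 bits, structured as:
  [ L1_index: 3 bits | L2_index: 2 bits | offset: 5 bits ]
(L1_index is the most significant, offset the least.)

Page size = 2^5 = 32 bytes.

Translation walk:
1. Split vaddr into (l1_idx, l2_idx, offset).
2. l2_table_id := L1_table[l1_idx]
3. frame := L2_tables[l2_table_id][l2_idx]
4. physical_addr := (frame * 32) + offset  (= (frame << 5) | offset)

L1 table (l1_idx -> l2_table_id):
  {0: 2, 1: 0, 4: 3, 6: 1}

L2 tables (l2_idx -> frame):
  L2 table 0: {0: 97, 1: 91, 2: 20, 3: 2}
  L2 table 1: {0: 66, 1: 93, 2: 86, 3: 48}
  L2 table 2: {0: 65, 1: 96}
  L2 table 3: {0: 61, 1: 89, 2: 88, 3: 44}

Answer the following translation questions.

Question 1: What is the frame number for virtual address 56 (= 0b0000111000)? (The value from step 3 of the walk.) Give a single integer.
vaddr = 56: l1_idx=0, l2_idx=1
L1[0] = 2; L2[2][1] = 96

Answer: 96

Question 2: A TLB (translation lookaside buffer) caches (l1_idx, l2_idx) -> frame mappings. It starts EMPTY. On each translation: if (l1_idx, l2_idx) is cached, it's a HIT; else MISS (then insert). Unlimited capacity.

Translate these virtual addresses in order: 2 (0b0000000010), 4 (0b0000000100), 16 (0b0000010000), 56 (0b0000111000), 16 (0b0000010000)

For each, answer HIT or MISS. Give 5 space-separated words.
Answer: MISS HIT HIT MISS HIT

Derivation:
vaddr=2: (0,0) not in TLB -> MISS, insert
vaddr=4: (0,0) in TLB -> HIT
vaddr=16: (0,0) in TLB -> HIT
vaddr=56: (0,1) not in TLB -> MISS, insert
vaddr=16: (0,0) in TLB -> HIT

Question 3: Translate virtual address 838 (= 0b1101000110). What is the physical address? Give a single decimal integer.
Answer: 2758

Derivation:
vaddr = 838 = 0b1101000110
Split: l1_idx=6, l2_idx=2, offset=6
L1[6] = 1
L2[1][2] = 86
paddr = 86 * 32 + 6 = 2758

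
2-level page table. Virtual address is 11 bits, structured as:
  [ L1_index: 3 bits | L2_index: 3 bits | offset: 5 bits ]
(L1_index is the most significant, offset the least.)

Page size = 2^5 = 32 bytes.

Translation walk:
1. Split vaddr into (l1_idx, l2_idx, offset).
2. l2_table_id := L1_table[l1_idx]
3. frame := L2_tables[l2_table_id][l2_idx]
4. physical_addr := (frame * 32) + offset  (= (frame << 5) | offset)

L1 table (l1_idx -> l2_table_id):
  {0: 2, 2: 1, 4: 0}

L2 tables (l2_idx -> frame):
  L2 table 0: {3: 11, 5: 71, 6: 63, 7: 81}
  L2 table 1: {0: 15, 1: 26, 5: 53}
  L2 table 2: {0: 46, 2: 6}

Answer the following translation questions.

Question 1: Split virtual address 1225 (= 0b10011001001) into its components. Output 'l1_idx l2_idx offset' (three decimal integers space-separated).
Answer: 4 6 9

Derivation:
vaddr = 1225 = 0b10011001001
  top 3 bits -> l1_idx = 4
  next 3 bits -> l2_idx = 6
  bottom 5 bits -> offset = 9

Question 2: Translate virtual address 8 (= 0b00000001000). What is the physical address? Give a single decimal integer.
vaddr = 8 = 0b00000001000
Split: l1_idx=0, l2_idx=0, offset=8
L1[0] = 2
L2[2][0] = 46
paddr = 46 * 32 + 8 = 1480

Answer: 1480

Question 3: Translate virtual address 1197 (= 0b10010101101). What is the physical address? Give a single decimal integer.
vaddr = 1197 = 0b10010101101
Split: l1_idx=4, l2_idx=5, offset=13
L1[4] = 0
L2[0][5] = 71
paddr = 71 * 32 + 13 = 2285

Answer: 2285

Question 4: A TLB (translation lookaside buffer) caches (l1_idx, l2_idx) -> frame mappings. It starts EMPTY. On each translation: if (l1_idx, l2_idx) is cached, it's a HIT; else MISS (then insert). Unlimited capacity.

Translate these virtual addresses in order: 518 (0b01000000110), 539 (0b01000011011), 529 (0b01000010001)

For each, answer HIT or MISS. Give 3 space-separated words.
Answer: MISS HIT HIT

Derivation:
vaddr=518: (2,0) not in TLB -> MISS, insert
vaddr=539: (2,0) in TLB -> HIT
vaddr=529: (2,0) in TLB -> HIT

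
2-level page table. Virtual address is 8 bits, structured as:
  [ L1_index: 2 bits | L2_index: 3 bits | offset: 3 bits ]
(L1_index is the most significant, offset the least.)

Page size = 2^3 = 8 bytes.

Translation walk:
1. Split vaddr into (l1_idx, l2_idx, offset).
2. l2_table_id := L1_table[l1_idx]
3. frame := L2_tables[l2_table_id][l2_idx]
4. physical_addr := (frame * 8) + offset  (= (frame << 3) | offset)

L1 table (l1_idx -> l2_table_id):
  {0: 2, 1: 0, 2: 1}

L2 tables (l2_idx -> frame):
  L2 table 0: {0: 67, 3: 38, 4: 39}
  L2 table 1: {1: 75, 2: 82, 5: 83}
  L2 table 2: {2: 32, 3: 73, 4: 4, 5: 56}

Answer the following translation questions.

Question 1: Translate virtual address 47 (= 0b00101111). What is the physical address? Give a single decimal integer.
vaddr = 47 = 0b00101111
Split: l1_idx=0, l2_idx=5, offset=7
L1[0] = 2
L2[2][5] = 56
paddr = 56 * 8 + 7 = 455

Answer: 455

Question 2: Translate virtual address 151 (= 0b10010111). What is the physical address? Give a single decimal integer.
vaddr = 151 = 0b10010111
Split: l1_idx=2, l2_idx=2, offset=7
L1[2] = 1
L2[1][2] = 82
paddr = 82 * 8 + 7 = 663

Answer: 663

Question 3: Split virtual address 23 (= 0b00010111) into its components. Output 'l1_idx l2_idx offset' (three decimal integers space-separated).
Answer: 0 2 7

Derivation:
vaddr = 23 = 0b00010111
  top 2 bits -> l1_idx = 0
  next 3 bits -> l2_idx = 2
  bottom 3 bits -> offset = 7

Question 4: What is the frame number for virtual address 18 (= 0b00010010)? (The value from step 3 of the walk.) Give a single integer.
vaddr = 18: l1_idx=0, l2_idx=2
L1[0] = 2; L2[2][2] = 32

Answer: 32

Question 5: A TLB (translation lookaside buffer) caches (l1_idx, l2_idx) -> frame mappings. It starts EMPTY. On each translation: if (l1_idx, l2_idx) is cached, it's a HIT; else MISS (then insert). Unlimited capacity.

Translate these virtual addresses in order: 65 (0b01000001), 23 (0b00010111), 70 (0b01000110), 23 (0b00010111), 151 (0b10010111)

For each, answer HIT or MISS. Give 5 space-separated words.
Answer: MISS MISS HIT HIT MISS

Derivation:
vaddr=65: (1,0) not in TLB -> MISS, insert
vaddr=23: (0,2) not in TLB -> MISS, insert
vaddr=70: (1,0) in TLB -> HIT
vaddr=23: (0,2) in TLB -> HIT
vaddr=151: (2,2) not in TLB -> MISS, insert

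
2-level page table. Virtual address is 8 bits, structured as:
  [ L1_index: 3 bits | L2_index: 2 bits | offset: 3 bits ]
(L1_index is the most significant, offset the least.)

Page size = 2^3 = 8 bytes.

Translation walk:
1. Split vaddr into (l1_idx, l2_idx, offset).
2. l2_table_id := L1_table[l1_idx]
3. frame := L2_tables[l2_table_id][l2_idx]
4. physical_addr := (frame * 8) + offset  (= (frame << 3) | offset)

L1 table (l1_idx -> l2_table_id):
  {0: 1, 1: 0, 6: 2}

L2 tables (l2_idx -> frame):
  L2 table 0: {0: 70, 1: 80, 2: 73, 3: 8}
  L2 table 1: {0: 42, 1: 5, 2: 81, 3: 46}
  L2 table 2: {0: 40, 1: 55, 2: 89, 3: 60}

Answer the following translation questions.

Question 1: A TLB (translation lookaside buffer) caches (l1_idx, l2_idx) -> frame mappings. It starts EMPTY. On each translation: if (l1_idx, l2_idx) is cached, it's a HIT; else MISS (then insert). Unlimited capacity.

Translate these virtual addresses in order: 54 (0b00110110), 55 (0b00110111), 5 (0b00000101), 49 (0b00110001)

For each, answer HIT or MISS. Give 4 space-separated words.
Answer: MISS HIT MISS HIT

Derivation:
vaddr=54: (1,2) not in TLB -> MISS, insert
vaddr=55: (1,2) in TLB -> HIT
vaddr=5: (0,0) not in TLB -> MISS, insert
vaddr=49: (1,2) in TLB -> HIT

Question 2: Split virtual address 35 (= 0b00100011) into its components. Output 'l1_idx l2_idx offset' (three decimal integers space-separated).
Answer: 1 0 3

Derivation:
vaddr = 35 = 0b00100011
  top 3 bits -> l1_idx = 1
  next 2 bits -> l2_idx = 0
  bottom 3 bits -> offset = 3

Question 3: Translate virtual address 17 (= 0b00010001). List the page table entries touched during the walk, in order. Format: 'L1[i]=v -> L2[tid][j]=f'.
vaddr = 17 = 0b00010001
Split: l1_idx=0, l2_idx=2, offset=1

Answer: L1[0]=1 -> L2[1][2]=81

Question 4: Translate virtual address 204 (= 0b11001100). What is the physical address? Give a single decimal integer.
vaddr = 204 = 0b11001100
Split: l1_idx=6, l2_idx=1, offset=4
L1[6] = 2
L2[2][1] = 55
paddr = 55 * 8 + 4 = 444

Answer: 444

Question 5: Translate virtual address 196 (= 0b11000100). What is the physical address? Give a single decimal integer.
vaddr = 196 = 0b11000100
Split: l1_idx=6, l2_idx=0, offset=4
L1[6] = 2
L2[2][0] = 40
paddr = 40 * 8 + 4 = 324

Answer: 324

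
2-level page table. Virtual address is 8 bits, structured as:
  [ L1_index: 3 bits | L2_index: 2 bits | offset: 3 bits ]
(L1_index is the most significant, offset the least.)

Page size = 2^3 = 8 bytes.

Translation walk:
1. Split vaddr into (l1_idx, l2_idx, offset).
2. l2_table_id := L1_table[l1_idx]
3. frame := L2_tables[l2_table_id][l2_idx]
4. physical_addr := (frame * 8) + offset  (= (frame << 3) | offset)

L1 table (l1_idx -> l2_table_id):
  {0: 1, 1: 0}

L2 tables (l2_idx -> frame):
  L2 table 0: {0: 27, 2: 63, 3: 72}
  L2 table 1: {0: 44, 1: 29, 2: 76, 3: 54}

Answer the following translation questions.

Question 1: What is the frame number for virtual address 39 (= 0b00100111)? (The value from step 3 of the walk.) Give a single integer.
vaddr = 39: l1_idx=1, l2_idx=0
L1[1] = 0; L2[0][0] = 27

Answer: 27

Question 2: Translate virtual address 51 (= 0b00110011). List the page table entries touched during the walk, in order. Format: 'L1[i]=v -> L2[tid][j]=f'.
Answer: L1[1]=0 -> L2[0][2]=63

Derivation:
vaddr = 51 = 0b00110011
Split: l1_idx=1, l2_idx=2, offset=3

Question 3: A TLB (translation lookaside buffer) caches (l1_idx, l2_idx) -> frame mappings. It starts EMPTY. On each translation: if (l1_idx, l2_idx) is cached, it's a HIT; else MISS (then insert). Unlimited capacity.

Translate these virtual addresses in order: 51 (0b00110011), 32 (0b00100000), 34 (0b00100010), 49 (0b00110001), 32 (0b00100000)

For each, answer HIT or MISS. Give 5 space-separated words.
vaddr=51: (1,2) not in TLB -> MISS, insert
vaddr=32: (1,0) not in TLB -> MISS, insert
vaddr=34: (1,0) in TLB -> HIT
vaddr=49: (1,2) in TLB -> HIT
vaddr=32: (1,0) in TLB -> HIT

Answer: MISS MISS HIT HIT HIT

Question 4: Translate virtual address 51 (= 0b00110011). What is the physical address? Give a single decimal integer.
Answer: 507

Derivation:
vaddr = 51 = 0b00110011
Split: l1_idx=1, l2_idx=2, offset=3
L1[1] = 0
L2[0][2] = 63
paddr = 63 * 8 + 3 = 507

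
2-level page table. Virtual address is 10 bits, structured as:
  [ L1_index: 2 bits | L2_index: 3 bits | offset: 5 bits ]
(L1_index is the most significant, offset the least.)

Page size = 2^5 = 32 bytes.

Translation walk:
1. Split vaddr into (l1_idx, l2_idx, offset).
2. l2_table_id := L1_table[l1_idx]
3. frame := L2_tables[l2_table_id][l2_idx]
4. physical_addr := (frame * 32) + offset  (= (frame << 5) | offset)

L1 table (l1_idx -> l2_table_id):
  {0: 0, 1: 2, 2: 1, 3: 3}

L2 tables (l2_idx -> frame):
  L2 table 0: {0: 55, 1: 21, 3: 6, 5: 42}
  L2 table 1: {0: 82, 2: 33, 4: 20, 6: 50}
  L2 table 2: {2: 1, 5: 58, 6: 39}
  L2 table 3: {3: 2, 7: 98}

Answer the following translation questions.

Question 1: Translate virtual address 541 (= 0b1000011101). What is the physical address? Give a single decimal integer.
vaddr = 541 = 0b1000011101
Split: l1_idx=2, l2_idx=0, offset=29
L1[2] = 1
L2[1][0] = 82
paddr = 82 * 32 + 29 = 2653

Answer: 2653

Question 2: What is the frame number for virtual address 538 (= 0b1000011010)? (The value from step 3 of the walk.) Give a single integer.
Answer: 82

Derivation:
vaddr = 538: l1_idx=2, l2_idx=0
L1[2] = 1; L2[1][0] = 82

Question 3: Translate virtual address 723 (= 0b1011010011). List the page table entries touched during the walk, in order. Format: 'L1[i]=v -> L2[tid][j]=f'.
Answer: L1[2]=1 -> L2[1][6]=50

Derivation:
vaddr = 723 = 0b1011010011
Split: l1_idx=2, l2_idx=6, offset=19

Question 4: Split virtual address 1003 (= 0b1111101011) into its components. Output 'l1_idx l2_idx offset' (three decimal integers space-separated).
Answer: 3 7 11

Derivation:
vaddr = 1003 = 0b1111101011
  top 2 bits -> l1_idx = 3
  next 3 bits -> l2_idx = 7
  bottom 5 bits -> offset = 11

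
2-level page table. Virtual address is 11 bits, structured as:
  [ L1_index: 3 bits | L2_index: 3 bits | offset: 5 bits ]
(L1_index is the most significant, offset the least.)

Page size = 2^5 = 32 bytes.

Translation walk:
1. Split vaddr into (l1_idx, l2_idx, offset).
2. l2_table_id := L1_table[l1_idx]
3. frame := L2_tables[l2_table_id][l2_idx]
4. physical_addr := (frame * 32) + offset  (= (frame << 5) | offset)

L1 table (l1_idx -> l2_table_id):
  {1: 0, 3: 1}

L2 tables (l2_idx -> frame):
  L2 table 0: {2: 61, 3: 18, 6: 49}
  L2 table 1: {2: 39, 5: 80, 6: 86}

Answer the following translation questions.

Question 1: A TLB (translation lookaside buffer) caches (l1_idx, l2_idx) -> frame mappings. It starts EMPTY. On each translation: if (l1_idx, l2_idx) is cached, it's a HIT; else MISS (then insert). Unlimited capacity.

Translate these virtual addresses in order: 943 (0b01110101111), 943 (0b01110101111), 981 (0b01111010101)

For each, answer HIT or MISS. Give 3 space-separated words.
vaddr=943: (3,5) not in TLB -> MISS, insert
vaddr=943: (3,5) in TLB -> HIT
vaddr=981: (3,6) not in TLB -> MISS, insert

Answer: MISS HIT MISS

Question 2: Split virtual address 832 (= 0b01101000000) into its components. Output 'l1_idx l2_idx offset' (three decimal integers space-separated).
Answer: 3 2 0

Derivation:
vaddr = 832 = 0b01101000000
  top 3 bits -> l1_idx = 3
  next 3 bits -> l2_idx = 2
  bottom 5 bits -> offset = 0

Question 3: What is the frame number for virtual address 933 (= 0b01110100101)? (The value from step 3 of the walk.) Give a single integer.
vaddr = 933: l1_idx=3, l2_idx=5
L1[3] = 1; L2[1][5] = 80

Answer: 80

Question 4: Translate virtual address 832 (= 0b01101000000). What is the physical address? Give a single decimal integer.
vaddr = 832 = 0b01101000000
Split: l1_idx=3, l2_idx=2, offset=0
L1[3] = 1
L2[1][2] = 39
paddr = 39 * 32 + 0 = 1248

Answer: 1248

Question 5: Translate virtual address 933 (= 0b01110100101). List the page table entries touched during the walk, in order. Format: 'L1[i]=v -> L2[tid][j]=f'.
vaddr = 933 = 0b01110100101
Split: l1_idx=3, l2_idx=5, offset=5

Answer: L1[3]=1 -> L2[1][5]=80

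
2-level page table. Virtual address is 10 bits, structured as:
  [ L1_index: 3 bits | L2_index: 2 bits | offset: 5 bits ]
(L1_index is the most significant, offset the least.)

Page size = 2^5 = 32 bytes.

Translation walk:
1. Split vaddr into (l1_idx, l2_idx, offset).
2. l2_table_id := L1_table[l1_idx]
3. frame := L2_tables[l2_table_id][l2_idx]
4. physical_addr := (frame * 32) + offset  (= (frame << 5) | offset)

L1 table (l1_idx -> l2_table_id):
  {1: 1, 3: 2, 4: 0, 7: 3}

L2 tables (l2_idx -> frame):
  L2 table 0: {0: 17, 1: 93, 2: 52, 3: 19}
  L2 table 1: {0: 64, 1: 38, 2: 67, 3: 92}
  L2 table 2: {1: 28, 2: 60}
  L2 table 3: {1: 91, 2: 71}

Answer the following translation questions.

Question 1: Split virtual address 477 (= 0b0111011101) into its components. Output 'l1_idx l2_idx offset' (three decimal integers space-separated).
vaddr = 477 = 0b0111011101
  top 3 bits -> l1_idx = 3
  next 2 bits -> l2_idx = 2
  bottom 5 bits -> offset = 29

Answer: 3 2 29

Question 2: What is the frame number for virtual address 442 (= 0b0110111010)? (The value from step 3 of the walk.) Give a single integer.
Answer: 28

Derivation:
vaddr = 442: l1_idx=3, l2_idx=1
L1[3] = 2; L2[2][1] = 28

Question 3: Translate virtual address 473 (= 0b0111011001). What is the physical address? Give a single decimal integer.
Answer: 1945

Derivation:
vaddr = 473 = 0b0111011001
Split: l1_idx=3, l2_idx=2, offset=25
L1[3] = 2
L2[2][2] = 60
paddr = 60 * 32 + 25 = 1945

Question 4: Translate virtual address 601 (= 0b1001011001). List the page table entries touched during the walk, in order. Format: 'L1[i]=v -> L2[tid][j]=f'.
vaddr = 601 = 0b1001011001
Split: l1_idx=4, l2_idx=2, offset=25

Answer: L1[4]=0 -> L2[0][2]=52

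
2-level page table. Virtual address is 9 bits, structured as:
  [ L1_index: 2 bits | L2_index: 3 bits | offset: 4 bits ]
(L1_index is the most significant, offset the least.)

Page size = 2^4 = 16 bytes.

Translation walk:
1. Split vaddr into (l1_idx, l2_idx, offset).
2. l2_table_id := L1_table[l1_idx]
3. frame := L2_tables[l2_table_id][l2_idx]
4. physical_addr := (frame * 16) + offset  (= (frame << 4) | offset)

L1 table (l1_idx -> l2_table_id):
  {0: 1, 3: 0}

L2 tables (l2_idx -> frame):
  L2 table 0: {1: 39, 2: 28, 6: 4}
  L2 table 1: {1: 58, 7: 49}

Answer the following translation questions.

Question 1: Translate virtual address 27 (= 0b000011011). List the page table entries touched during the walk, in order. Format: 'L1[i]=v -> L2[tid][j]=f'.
Answer: L1[0]=1 -> L2[1][1]=58

Derivation:
vaddr = 27 = 0b000011011
Split: l1_idx=0, l2_idx=1, offset=11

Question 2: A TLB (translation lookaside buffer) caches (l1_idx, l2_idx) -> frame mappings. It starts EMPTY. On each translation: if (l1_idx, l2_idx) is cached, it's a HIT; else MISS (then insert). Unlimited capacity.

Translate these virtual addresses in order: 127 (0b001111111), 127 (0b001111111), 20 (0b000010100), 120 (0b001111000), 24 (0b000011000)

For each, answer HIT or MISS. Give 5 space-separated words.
vaddr=127: (0,7) not in TLB -> MISS, insert
vaddr=127: (0,7) in TLB -> HIT
vaddr=20: (0,1) not in TLB -> MISS, insert
vaddr=120: (0,7) in TLB -> HIT
vaddr=24: (0,1) in TLB -> HIT

Answer: MISS HIT MISS HIT HIT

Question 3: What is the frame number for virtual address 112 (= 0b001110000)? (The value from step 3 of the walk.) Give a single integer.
Answer: 49

Derivation:
vaddr = 112: l1_idx=0, l2_idx=7
L1[0] = 1; L2[1][7] = 49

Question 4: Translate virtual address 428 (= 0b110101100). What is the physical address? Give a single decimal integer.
vaddr = 428 = 0b110101100
Split: l1_idx=3, l2_idx=2, offset=12
L1[3] = 0
L2[0][2] = 28
paddr = 28 * 16 + 12 = 460

Answer: 460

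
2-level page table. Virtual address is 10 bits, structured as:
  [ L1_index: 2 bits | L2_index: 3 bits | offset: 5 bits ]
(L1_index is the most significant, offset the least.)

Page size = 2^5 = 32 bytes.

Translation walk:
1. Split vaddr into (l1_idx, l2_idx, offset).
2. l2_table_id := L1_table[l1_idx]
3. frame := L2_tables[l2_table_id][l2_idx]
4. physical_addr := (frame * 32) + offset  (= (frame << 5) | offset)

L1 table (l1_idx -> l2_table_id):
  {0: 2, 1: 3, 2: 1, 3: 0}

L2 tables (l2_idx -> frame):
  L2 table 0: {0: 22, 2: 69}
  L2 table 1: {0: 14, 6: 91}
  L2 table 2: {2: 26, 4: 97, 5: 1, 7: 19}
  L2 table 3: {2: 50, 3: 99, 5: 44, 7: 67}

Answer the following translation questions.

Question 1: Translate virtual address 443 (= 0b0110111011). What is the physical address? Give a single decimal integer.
Answer: 1435

Derivation:
vaddr = 443 = 0b0110111011
Split: l1_idx=1, l2_idx=5, offset=27
L1[1] = 3
L2[3][5] = 44
paddr = 44 * 32 + 27 = 1435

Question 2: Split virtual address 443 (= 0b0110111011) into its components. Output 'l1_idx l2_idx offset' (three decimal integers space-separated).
Answer: 1 5 27

Derivation:
vaddr = 443 = 0b0110111011
  top 2 bits -> l1_idx = 1
  next 3 bits -> l2_idx = 5
  bottom 5 bits -> offset = 27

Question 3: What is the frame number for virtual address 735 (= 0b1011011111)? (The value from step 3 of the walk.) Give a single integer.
Answer: 91

Derivation:
vaddr = 735: l1_idx=2, l2_idx=6
L1[2] = 1; L2[1][6] = 91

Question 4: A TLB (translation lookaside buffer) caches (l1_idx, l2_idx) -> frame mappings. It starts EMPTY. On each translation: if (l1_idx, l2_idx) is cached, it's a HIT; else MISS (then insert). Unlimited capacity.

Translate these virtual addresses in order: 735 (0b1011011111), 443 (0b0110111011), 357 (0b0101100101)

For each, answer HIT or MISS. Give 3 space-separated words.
vaddr=735: (2,6) not in TLB -> MISS, insert
vaddr=443: (1,5) not in TLB -> MISS, insert
vaddr=357: (1,3) not in TLB -> MISS, insert

Answer: MISS MISS MISS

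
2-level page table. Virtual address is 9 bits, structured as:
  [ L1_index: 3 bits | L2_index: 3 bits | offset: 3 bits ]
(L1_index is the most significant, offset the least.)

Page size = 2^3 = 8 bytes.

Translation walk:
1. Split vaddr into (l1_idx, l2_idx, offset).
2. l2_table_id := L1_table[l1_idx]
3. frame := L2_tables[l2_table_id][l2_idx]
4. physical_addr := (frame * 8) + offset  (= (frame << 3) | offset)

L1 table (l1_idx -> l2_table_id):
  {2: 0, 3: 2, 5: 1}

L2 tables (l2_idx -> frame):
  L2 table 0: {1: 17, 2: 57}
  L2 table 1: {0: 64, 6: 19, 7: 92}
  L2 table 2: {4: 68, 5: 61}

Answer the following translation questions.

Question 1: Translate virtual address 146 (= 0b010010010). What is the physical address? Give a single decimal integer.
vaddr = 146 = 0b010010010
Split: l1_idx=2, l2_idx=2, offset=2
L1[2] = 0
L2[0][2] = 57
paddr = 57 * 8 + 2 = 458

Answer: 458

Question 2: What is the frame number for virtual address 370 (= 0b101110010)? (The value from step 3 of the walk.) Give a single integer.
Answer: 19

Derivation:
vaddr = 370: l1_idx=5, l2_idx=6
L1[5] = 1; L2[1][6] = 19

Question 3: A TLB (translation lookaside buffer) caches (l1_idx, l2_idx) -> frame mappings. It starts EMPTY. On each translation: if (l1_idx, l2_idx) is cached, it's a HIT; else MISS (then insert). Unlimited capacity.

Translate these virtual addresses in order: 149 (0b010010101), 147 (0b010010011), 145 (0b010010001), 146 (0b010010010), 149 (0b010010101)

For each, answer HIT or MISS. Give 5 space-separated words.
vaddr=149: (2,2) not in TLB -> MISS, insert
vaddr=147: (2,2) in TLB -> HIT
vaddr=145: (2,2) in TLB -> HIT
vaddr=146: (2,2) in TLB -> HIT
vaddr=149: (2,2) in TLB -> HIT

Answer: MISS HIT HIT HIT HIT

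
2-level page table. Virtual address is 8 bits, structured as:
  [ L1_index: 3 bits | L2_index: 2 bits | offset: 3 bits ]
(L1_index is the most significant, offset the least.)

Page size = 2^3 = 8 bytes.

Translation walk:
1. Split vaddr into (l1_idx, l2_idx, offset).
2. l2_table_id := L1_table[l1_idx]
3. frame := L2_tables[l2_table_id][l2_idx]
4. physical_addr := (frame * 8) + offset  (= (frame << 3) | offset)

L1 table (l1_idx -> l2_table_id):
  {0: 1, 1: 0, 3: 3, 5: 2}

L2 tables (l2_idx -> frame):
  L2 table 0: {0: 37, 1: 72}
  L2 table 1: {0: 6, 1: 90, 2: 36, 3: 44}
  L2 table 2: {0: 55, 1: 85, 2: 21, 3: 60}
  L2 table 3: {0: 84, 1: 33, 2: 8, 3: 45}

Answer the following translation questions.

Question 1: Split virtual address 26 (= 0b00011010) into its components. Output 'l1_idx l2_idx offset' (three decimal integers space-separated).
Answer: 0 3 2

Derivation:
vaddr = 26 = 0b00011010
  top 3 bits -> l1_idx = 0
  next 2 bits -> l2_idx = 3
  bottom 3 bits -> offset = 2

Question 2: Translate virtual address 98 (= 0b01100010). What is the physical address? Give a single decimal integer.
vaddr = 98 = 0b01100010
Split: l1_idx=3, l2_idx=0, offset=2
L1[3] = 3
L2[3][0] = 84
paddr = 84 * 8 + 2 = 674

Answer: 674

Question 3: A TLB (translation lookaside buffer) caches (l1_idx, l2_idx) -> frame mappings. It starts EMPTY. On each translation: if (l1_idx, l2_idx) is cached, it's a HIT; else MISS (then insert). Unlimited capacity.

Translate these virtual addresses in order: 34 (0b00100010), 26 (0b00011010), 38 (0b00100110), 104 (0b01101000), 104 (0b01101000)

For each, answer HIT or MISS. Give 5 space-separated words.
Answer: MISS MISS HIT MISS HIT

Derivation:
vaddr=34: (1,0) not in TLB -> MISS, insert
vaddr=26: (0,3) not in TLB -> MISS, insert
vaddr=38: (1,0) in TLB -> HIT
vaddr=104: (3,1) not in TLB -> MISS, insert
vaddr=104: (3,1) in TLB -> HIT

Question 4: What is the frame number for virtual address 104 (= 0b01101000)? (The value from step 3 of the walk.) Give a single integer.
vaddr = 104: l1_idx=3, l2_idx=1
L1[3] = 3; L2[3][1] = 33

Answer: 33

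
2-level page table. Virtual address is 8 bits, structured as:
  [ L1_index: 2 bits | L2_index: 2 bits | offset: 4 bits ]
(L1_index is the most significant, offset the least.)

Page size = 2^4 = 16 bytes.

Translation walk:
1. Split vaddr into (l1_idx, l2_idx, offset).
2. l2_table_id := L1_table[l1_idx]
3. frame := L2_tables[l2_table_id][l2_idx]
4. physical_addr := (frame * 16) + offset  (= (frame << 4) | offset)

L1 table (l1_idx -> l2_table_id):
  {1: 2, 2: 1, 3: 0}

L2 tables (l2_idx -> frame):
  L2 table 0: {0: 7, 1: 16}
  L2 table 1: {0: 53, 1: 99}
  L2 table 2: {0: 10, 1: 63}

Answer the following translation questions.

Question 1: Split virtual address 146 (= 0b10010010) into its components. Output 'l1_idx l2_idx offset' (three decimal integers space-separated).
Answer: 2 1 2

Derivation:
vaddr = 146 = 0b10010010
  top 2 bits -> l1_idx = 2
  next 2 bits -> l2_idx = 1
  bottom 4 bits -> offset = 2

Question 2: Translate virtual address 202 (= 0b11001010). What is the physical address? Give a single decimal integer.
vaddr = 202 = 0b11001010
Split: l1_idx=3, l2_idx=0, offset=10
L1[3] = 0
L2[0][0] = 7
paddr = 7 * 16 + 10 = 122

Answer: 122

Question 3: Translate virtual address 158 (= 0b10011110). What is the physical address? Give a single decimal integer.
vaddr = 158 = 0b10011110
Split: l1_idx=2, l2_idx=1, offset=14
L1[2] = 1
L2[1][1] = 99
paddr = 99 * 16 + 14 = 1598

Answer: 1598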